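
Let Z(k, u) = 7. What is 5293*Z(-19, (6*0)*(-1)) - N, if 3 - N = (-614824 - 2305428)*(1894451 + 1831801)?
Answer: -10881594818456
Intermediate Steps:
N = 10881594855507 (N = 3 - (-614824 - 2305428)*(1894451 + 1831801) = 3 - (-2920252)*3726252 = 3 - 1*(-10881594855504) = 3 + 10881594855504 = 10881594855507)
5293*Z(-19, (6*0)*(-1)) - N = 5293*7 - 1*10881594855507 = 37051 - 10881594855507 = -10881594818456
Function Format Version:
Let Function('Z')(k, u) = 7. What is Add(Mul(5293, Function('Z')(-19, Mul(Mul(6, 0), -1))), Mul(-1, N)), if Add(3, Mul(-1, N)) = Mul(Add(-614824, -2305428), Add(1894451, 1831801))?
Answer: -10881594818456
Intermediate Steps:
N = 10881594855507 (N = Add(3, Mul(-1, Mul(Add(-614824, -2305428), Add(1894451, 1831801)))) = Add(3, Mul(-1, Mul(-2920252, 3726252))) = Add(3, Mul(-1, -10881594855504)) = Add(3, 10881594855504) = 10881594855507)
Add(Mul(5293, Function('Z')(-19, Mul(Mul(6, 0), -1))), Mul(-1, N)) = Add(Mul(5293, 7), Mul(-1, 10881594855507)) = Add(37051, -10881594855507) = -10881594818456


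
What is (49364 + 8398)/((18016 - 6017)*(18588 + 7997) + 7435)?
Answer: 28881/159500425 ≈ 0.00018107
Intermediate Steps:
(49364 + 8398)/((18016 - 6017)*(18588 + 7997) + 7435) = 57762/(11999*26585 + 7435) = 57762/(318993415 + 7435) = 57762/319000850 = 57762*(1/319000850) = 28881/159500425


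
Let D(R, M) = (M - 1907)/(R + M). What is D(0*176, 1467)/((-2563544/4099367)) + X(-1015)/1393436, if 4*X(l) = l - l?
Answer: 225465185/470089881 ≈ 0.47962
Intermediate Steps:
X(l) = 0 (X(l) = (l - l)/4 = (¼)*0 = 0)
D(R, M) = (-1907 + M)/(M + R)
D(0*176, 1467)/((-2563544/4099367)) + X(-1015)/1393436 = ((-1907 + 1467)/(1467 + 0*176))/((-2563544/4099367)) + 0/1393436 = (-440/(1467 + 0))/((-2563544*1/4099367)) + 0*(1/1393436) = (-440/1467)/(-2563544/4099367) + 0 = ((1/1467)*(-440))*(-4099367/2563544) + 0 = -440/1467*(-4099367/2563544) + 0 = 225465185/470089881 + 0 = 225465185/470089881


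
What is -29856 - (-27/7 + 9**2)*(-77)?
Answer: -23916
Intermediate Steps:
-29856 - (-27/7 + 9**2)*(-77) = -29856 - (-27*1/7 + 81)*(-77) = -29856 - (-27/7 + 81)*(-77) = -29856 - 540*(-77)/7 = -29856 - 1*(-5940) = -29856 + 5940 = -23916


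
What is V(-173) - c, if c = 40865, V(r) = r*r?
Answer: -10936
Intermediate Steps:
V(r) = r**2
V(-173) - c = (-173)**2 - 1*40865 = 29929 - 40865 = -10936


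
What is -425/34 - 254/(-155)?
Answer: -3367/310 ≈ -10.861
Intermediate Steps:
-425/34 - 254/(-155) = -425*1/34 - 254*(-1/155) = -25/2 + 254/155 = -3367/310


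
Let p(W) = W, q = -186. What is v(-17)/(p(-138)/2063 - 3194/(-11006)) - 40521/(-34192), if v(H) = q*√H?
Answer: 40521/34192 - 2111600154*I*√17/2535197 ≈ 1.1851 - 3434.2*I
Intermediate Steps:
v(H) = -186*√H
v(-17)/(p(-138)/2063 - 3194/(-11006)) - 40521/(-34192) = (-186*I*√17)/(-138/2063 - 3194/(-11006)) - 40521/(-34192) = (-186*I*√17)/(-138*1/2063 - 3194*(-1/11006)) - 40521*(-1/34192) = (-186*I*√17)/(-138/2063 + 1597/5503) + 40521/34192 = (-186*I*√17)/(2535197/11352689) + 40521/34192 = -186*I*√17*(11352689/2535197) + 40521/34192 = -2111600154*I*√17/2535197 + 40521/34192 = 40521/34192 - 2111600154*I*√17/2535197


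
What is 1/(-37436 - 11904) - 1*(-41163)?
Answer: 2030982419/49340 ≈ 41163.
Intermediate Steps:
1/(-37436 - 11904) - 1*(-41163) = 1/(-49340) + 41163 = -1/49340 + 41163 = 2030982419/49340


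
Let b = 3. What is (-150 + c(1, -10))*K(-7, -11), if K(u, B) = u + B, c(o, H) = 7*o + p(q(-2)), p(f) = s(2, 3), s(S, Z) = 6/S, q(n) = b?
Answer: 2520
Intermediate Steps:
q(n) = 3
p(f) = 3 (p(f) = 6/2 = 6*(1/2) = 3)
c(o, H) = 3 + 7*o (c(o, H) = 7*o + 3 = 3 + 7*o)
K(u, B) = B + u
(-150 + c(1, -10))*K(-7, -11) = (-150 + (3 + 7*1))*(-11 - 7) = (-150 + (3 + 7))*(-18) = (-150 + 10)*(-18) = -140*(-18) = 2520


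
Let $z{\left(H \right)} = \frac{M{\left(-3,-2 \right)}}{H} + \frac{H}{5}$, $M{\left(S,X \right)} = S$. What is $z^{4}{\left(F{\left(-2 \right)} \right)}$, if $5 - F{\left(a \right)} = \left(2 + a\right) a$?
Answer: $\frac{16}{625} \approx 0.0256$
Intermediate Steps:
$F{\left(a \right)} = 5 - a \left(2 + a\right)$ ($F{\left(a \right)} = 5 - \left(2 + a\right) a = 5 - a \left(2 + a\right)$)
$z{\left(H \right)} = - \frac{3}{H} + \frac{H}{5}$
$z^{4}{\left(F{\left(-2 \right)} \right)} = \left(- \frac{3}{5 - \left(-2\right)^{2} - -4} + \frac{5 - \left(-2\right)^{2} - -4}{5}\right)^{4} = \left(- \frac{3}{5 - 4 + 4} + \frac{5 - 4 + 4}{5}\right)^{4} = \left(- \frac{3}{5} + \frac{1}{5} \cdot 5\right)^{4} = \left(\left(-3\right) \frac{1}{5} + 1\right)^{4} = \left(- \frac{3}{5} + 1\right)^{4} = \left(\frac{2}{5}\right)^{4} = \frac{16}{625}$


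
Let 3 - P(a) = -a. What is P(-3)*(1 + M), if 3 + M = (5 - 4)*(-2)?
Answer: 0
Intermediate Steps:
P(a) = 3 + a (P(a) = 3 - (-1)*a = 3 + a)
M = -5 (M = -3 + (5 - 4)*(-2) = -3 + 1*(-2) = -3 - 2 = -5)
P(-3)*(1 + M) = (3 - 3)*(1 - 5) = 0*(-4) = 0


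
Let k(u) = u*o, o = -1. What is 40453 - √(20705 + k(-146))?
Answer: 40453 - √20851 ≈ 40309.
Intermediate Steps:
k(u) = -u (k(u) = u*(-1) = -u)
40453 - √(20705 + k(-146)) = 40453 - √(20705 - 1*(-146)) = 40453 - √(20705 + 146) = 40453 - √20851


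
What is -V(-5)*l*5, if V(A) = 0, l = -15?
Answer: 0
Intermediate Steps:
-V(-5)*l*5 = -0*(-15)*5 = -0*5 = -1*0 = 0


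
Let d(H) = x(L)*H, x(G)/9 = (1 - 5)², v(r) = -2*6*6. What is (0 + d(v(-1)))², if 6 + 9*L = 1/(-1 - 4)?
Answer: 107495424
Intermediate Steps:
L = -31/45 (L = -⅔ + 1/(9*(-1 - 4)) = -⅔ + (⅑)/(-5) = -⅔ + (⅑)*(-⅕) = -⅔ - 1/45 = -31/45 ≈ -0.68889)
v(r) = -72 (v(r) = -12*6 = -72)
x(G) = 144 (x(G) = 9*(1 - 5)² = 9*(-4)² = 9*16 = 144)
d(H) = 144*H
(0 + d(v(-1)))² = (0 + 144*(-72))² = (0 - 10368)² = (-10368)² = 107495424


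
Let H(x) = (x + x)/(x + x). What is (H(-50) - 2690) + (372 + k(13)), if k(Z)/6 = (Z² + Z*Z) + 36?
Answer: -73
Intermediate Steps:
k(Z) = 216 + 12*Z² (k(Z) = 6*((Z² + Z*Z) + 36) = 6*((Z² + Z²) + 36) = 6*(2*Z² + 36) = 6*(36 + 2*Z²) = 216 + 12*Z²)
H(x) = 1 (H(x) = (2*x)/((2*x)) = (2*x)*(1/(2*x)) = 1)
(H(-50) - 2690) + (372 + k(13)) = (1 - 2690) + (372 + (216 + 12*13²)) = -2689 + (372 + (216 + 12*169)) = -2689 + (372 + (216 + 2028)) = -2689 + (372 + 2244) = -2689 + 2616 = -73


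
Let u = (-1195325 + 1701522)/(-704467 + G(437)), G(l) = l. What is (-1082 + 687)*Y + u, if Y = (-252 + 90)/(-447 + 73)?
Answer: -22620098689/131653610 ≈ -171.82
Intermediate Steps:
Y = 81/187 (Y = -162/(-374) = -162*(-1/374) = 81/187 ≈ 0.43316)
u = -506197/704030 (u = (-1195325 + 1701522)/(-704467 + 437) = 506197/(-704030) = 506197*(-1/704030) = -506197/704030 ≈ -0.71900)
(-1082 + 687)*Y + u = (-1082 + 687)*(81/187) - 506197/704030 = -395*81/187 - 506197/704030 = -31995/187 - 506197/704030 = -22620098689/131653610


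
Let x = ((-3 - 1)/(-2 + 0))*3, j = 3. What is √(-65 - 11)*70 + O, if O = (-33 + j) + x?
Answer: -24 + 140*I*√19 ≈ -24.0 + 610.25*I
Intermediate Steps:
x = 6 (x = -4/(-2)*3 = -4*(-½)*3 = 2*3 = 6)
O = -24 (O = (-33 + 3) + 6 = -30 + 6 = -24)
√(-65 - 11)*70 + O = √(-65 - 11)*70 - 24 = √(-76)*70 - 24 = (2*I*√19)*70 - 24 = 140*I*√19 - 24 = -24 + 140*I*√19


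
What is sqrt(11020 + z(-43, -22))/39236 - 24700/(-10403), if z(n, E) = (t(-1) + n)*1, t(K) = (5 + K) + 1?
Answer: 24700/10403 + sqrt(38)/2308 ≈ 2.3770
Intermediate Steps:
t(K) = 6 + K
z(n, E) = 5 + n (z(n, E) = ((6 - 1) + n)*1 = (5 + n)*1 = 5 + n)
sqrt(11020 + z(-43, -22))/39236 - 24700/(-10403) = sqrt(11020 + (5 - 43))/39236 - 24700/(-10403) = sqrt(11020 - 38)*(1/39236) - 24700*(-1/10403) = sqrt(10982)*(1/39236) + 24700/10403 = (17*sqrt(38))*(1/39236) + 24700/10403 = sqrt(38)/2308 + 24700/10403 = 24700/10403 + sqrt(38)/2308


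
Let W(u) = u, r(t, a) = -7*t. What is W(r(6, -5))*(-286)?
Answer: 12012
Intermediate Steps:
W(r(6, -5))*(-286) = -7*6*(-286) = -42*(-286) = 12012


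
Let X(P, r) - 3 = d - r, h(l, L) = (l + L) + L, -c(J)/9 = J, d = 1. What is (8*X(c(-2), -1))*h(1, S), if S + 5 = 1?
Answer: -280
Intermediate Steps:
S = -4 (S = -5 + 1 = -4)
c(J) = -9*J
h(l, L) = l + 2*L (h(l, L) = (L + l) + L = l + 2*L)
X(P, r) = 4 - r (X(P, r) = 3 + (1 - r) = 4 - r)
(8*X(c(-2), -1))*h(1, S) = (8*(4 - 1*(-1)))*(1 + 2*(-4)) = (8*(4 + 1))*(1 - 8) = (8*5)*(-7) = 40*(-7) = -280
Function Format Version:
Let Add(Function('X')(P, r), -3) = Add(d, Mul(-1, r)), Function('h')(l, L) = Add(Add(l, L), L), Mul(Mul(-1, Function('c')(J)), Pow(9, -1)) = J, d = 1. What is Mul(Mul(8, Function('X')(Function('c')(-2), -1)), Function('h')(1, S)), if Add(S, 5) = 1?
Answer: -280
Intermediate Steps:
S = -4 (S = Add(-5, 1) = -4)
Function('c')(J) = Mul(-9, J)
Function('h')(l, L) = Add(l, Mul(2, L)) (Function('h')(l, L) = Add(Add(L, l), L) = Add(l, Mul(2, L)))
Function('X')(P, r) = Add(4, Mul(-1, r)) (Function('X')(P, r) = Add(3, Add(1, Mul(-1, r))) = Add(4, Mul(-1, r)))
Mul(Mul(8, Function('X')(Function('c')(-2), -1)), Function('h')(1, S)) = Mul(Mul(8, Add(4, Mul(-1, -1))), Add(1, Mul(2, -4))) = Mul(Mul(8, Add(4, 1)), Add(1, -8)) = Mul(Mul(8, 5), -7) = Mul(40, -7) = -280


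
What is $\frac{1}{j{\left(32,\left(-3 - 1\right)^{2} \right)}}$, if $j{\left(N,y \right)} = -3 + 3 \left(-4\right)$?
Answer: $- \frac{1}{15} \approx -0.066667$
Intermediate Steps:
$j{\left(N,y \right)} = -15$ ($j{\left(N,y \right)} = -3 - 12 = -15$)
$\frac{1}{j{\left(32,\left(-3 - 1\right)^{2} \right)}} = \frac{1}{-15} = - \frac{1}{15}$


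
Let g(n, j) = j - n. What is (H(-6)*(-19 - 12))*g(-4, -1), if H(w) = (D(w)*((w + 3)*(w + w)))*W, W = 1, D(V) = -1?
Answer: 3348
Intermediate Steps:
H(w) = -2*w*(3 + w) (H(w) = -(w + 3)*(w + w)*1 = -(3 + w)*2*w*1 = -2*w*(3 + w)*1 = -2*w*(3 + w))
(H(-6)*(-19 - 12))*g(-4, -1) = ((-2*(-6)*(3 - 6))*(-19 - 12))*(-1 - 1*(-4)) = (-2*(-6)*(-3)*(-31))*(-1 + 4) = -36*(-31)*3 = 1116*3 = 3348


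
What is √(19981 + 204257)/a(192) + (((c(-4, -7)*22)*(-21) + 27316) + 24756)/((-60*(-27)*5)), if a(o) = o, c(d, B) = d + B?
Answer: 28577/4050 + √224238/192 ≈ 9.5224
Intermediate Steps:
c(d, B) = B + d
√(19981 + 204257)/a(192) + (((c(-4, -7)*22)*(-21) + 27316) + 24756)/((-60*(-27)*5)) = √(19981 + 204257)/192 + ((((-7 - 4)*22)*(-21) + 27316) + 24756)/((-60*(-27)*5)) = √224238*(1/192) + ((-11*22*(-21) + 27316) + 24756)/((1620*5)) = √224238/192 + ((-242*(-21) + 27316) + 24756)/8100 = √224238/192 + ((5082 + 27316) + 24756)*(1/8100) = √224238/192 + (32398 + 24756)*(1/8100) = √224238/192 + 57154*(1/8100) = √224238/192 + 28577/4050 = 28577/4050 + √224238/192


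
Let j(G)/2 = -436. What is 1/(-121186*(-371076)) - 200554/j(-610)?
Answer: 1127344521617527/4901644558824 ≈ 229.99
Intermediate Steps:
j(G) = -872 (j(G) = 2*(-436) = -872)
1/(-121186*(-371076)) - 200554/j(-610) = 1/(-121186*(-371076)) - 200554/(-872) = -1/121186*(-1/371076) - 200554*(-1/872) = 1/44969216136 + 100277/436 = 1127344521617527/4901644558824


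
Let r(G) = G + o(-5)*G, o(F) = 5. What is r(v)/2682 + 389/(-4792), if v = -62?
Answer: -470987/2142024 ≈ -0.21988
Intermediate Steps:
r(G) = 6*G (r(G) = G + 5*G = 6*G)
r(v)/2682 + 389/(-4792) = (6*(-62))/2682 + 389/(-4792) = -372*1/2682 + 389*(-1/4792) = -62/447 - 389/4792 = -470987/2142024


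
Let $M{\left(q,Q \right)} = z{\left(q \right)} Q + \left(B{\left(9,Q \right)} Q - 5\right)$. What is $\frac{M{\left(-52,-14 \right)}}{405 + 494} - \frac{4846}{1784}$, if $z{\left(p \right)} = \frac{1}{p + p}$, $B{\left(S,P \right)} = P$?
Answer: $- \frac{6525301}{2606201} \approx -2.5038$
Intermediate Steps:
$z{\left(p \right)} = \frac{1}{2 p}$
$M{\left(q,Q \right)} = -5 + Q^{2} + \frac{Q}{2 q}$ ($M{\left(q,Q \right)} = \frac{1}{2 q} Q + \left(Q Q - 5\right) = \frac{Q}{2 q} + \left(Q^{2} - 5\right) = \frac{Q}{2 q} + \left(-5 + Q^{2}\right) = -5 + Q^{2} + \frac{Q}{2 q}$)
$\frac{M{\left(-52,-14 \right)}}{405 + 494} - \frac{4846}{1784} = \frac{-5 + \left(-14\right)^{2} + \frac{1}{2} \left(-14\right) \frac{1}{-52}}{405 + 494} - \frac{4846}{1784} = \frac{-5 + 196 + \frac{1}{2} \left(-14\right) \left(- \frac{1}{52}\right)}{899} - \frac{2423}{892} = \left(-5 + 196 + \frac{7}{52}\right) \frac{1}{899} - \frac{2423}{892} = \frac{9939}{52} \cdot \frac{1}{899} - \frac{2423}{892} = \frac{9939}{46748} - \frac{2423}{892} = - \frac{6525301}{2606201}$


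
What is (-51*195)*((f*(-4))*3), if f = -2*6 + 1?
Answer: -1312740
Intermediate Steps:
f = -11 (f = -12 + 1 = -11)
(-51*195)*((f*(-4))*3) = (-51*195)*(-11*(-4)*3) = -437580*3 = -9945*132 = -1312740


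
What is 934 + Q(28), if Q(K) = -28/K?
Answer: 933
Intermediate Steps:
934 + Q(28) = 934 - 28/28 = 934 - 28*1/28 = 934 - 1 = 933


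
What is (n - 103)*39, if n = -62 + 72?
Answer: -3627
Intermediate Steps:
n = 10
(n - 103)*39 = (10 - 103)*39 = -93*39 = -3627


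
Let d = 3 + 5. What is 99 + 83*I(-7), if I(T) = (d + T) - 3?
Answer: -67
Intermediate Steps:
d = 8
I(T) = 5 + T (I(T) = (8 + T) - 3 = 5 + T)
99 + 83*I(-7) = 99 + 83*(5 - 7) = 99 + 83*(-2) = 99 - 166 = -67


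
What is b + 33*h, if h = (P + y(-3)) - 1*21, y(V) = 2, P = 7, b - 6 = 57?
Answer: -333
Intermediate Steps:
b = 63 (b = 6 + 57 = 63)
h = -12 (h = (7 + 2) - 1*21 = 9 - 21 = -12)
b + 33*h = 63 + 33*(-12) = 63 - 396 = -333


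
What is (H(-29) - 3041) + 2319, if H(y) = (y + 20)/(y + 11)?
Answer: -1443/2 ≈ -721.50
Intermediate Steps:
H(y) = (20 + y)/(11 + y)
(H(-29) - 3041) + 2319 = ((20 - 29)/(11 - 29) - 3041) + 2319 = (-9/(-18) - 3041) + 2319 = (-1/18*(-9) - 3041) + 2319 = (½ - 3041) + 2319 = -6081/2 + 2319 = -1443/2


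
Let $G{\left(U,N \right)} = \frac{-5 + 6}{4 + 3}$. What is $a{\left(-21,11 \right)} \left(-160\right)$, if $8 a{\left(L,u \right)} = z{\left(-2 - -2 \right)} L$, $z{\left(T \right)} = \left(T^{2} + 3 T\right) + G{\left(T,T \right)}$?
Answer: $60$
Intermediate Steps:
$G{\left(U,N \right)} = \frac{1}{7}$ ($G{\left(U,N \right)} = 1 \cdot \frac{1}{7} = \frac{1}{7}$)
$z{\left(T \right)} = \frac{1}{7} + T^{2} + 3 T$ ($z{\left(T \right)} = \left(T^{2} + 3 T\right) + \frac{1}{7} = \frac{1}{7} + T^{2} + 3 T$)
$a{\left(L,u \right)} = \frac{L}{56}$ ($a{\left(L,u \right)} = \frac{\left(\frac{1}{7} + \left(-2 - -2\right)^{2} + 3 \left(-2 - -2\right)\right) L}{8} = \frac{\left(\frac{1}{7} + \left(-2 + 2\right)^{2} + 3 \left(-2 + 2\right)\right) L}{8} = \frac{\left(\frac{1}{7} + 0^{2} + 3 \cdot 0\right) L}{8} = \frac{\left(\frac{1}{7} + 0 + 0\right) L}{8} = \frac{\frac{1}{7} L}{8} = \frac{L}{56}$)
$a{\left(-21,11 \right)} \left(-160\right) = \frac{1}{56} \left(-21\right) \left(-160\right) = \left(- \frac{3}{8}\right) \left(-160\right) = 60$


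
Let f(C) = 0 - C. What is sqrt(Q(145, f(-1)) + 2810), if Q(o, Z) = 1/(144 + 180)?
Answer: sqrt(910441)/18 ≈ 53.009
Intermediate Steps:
f(C) = -C
Q(o, Z) = 1/324
sqrt(Q(145, f(-1)) + 2810) = sqrt(1/324 + 2810) = sqrt(910441/324) = sqrt(910441)/18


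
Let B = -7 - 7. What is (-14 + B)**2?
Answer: 784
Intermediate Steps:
B = -14
(-14 + B)**2 = (-14 - 14)**2 = (-28)**2 = 784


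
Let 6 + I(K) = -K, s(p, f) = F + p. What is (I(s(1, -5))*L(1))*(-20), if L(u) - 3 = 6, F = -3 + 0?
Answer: 720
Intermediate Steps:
F = -3
L(u) = 9 (L(u) = 3 + 6 = 9)
s(p, f) = -3 + p
I(K) = -6 - K
(I(s(1, -5))*L(1))*(-20) = ((-6 - (-3 + 1))*9)*(-20) = ((-6 - 1*(-2))*9)*(-20) = ((-6 + 2)*9)*(-20) = -4*9*(-20) = -36*(-20) = 720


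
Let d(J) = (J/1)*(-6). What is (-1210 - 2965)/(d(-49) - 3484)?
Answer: 835/638 ≈ 1.3088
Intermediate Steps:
d(J) = -6*J (d(J) = (J*1)*(-6) = J*(-6) = -6*J)
(-1210 - 2965)/(d(-49) - 3484) = (-1210 - 2965)/(-6*(-49) - 3484) = -4175/(294 - 3484) = -4175/(-3190) = -4175*(-1/3190) = 835/638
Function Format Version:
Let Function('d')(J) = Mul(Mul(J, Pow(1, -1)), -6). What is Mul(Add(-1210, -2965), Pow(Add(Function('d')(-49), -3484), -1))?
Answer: Rational(835, 638) ≈ 1.3088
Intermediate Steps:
Function('d')(J) = Mul(-6, J) (Function('d')(J) = Mul(Mul(J, 1), -6) = Mul(J, -6) = Mul(-6, J))
Mul(Add(-1210, -2965), Pow(Add(Function('d')(-49), -3484), -1)) = Mul(Add(-1210, -2965), Pow(Add(Mul(-6, -49), -3484), -1)) = Mul(-4175, Pow(Add(294, -3484), -1)) = Mul(-4175, Pow(-3190, -1)) = Mul(-4175, Rational(-1, 3190)) = Rational(835, 638)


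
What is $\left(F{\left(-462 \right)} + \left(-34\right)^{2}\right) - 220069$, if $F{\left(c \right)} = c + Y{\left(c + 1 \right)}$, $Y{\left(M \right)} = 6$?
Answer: $-219369$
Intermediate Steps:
$F{\left(c \right)} = 6 + c$ ($F{\left(c \right)} = c + 6 = 6 + c$)
$\left(F{\left(-462 \right)} + \left(-34\right)^{2}\right) - 220069 = \left(\left(6 - 462\right) + \left(-34\right)^{2}\right) - 220069 = \left(-456 + 1156\right) - 220069 = 700 - 220069 = -219369$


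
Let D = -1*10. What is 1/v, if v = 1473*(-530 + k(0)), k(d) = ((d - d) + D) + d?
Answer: -1/795420 ≈ -1.2572e-6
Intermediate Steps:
D = -10
k(d) = -10 + d (k(d) = ((d - d) - 10) + d = (0 - 10) + d = -10 + d)
v = -795420 (v = 1473*(-530 + (-10 + 0)) = 1473*(-530 - 10) = 1473*(-540) = -795420)
1/v = 1/(-795420) = -1/795420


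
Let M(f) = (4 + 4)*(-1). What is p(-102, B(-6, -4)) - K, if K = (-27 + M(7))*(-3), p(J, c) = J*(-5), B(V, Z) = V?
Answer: 405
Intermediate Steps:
M(f) = -8 (M(f) = 8*(-1) = -8)
p(J, c) = -5*J
K = 105 (K = (-27 - 8)*(-3) = -35*(-3) = 105)
p(-102, B(-6, -4)) - K = -5*(-102) - 1*105 = 510 - 105 = 405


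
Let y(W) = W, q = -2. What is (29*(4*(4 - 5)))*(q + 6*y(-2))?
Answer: 1624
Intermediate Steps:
(29*(4*(4 - 5)))*(q + 6*y(-2)) = (29*(4*(4 - 5)))*(-2 + 6*(-2)) = (29*(4*(-1)))*(-2 - 12) = (29*(-4))*(-14) = -116*(-14) = 1624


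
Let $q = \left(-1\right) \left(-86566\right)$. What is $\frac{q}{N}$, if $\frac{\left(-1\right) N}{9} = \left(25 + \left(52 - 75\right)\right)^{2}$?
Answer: $- \frac{43283}{18} \approx -2404.6$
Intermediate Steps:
$q = 86566$
$N = -36$ ($N = - 9 \left(25 + \left(52 - 75\right)\right)^{2} = - 9 \left(25 - 23\right)^{2} = - 9 \cdot 2^{2} = \left(-9\right) 4 = -36$)
$\frac{q}{N} = \frac{86566}{-36} = 86566 \left(- \frac{1}{36}\right) = - \frac{43283}{18}$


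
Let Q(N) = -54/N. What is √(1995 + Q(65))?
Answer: √8425365/65 ≈ 44.656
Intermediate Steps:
√(1995 + Q(65)) = √(1995 - 54/65) = √(129621/65) = √8425365/65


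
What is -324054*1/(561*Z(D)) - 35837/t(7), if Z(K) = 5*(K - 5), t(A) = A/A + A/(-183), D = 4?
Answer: -32689191/880 ≈ -37147.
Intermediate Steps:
t(A) = 1 - A/183 (t(A) = 1 + A*(-1/183) = 1 - A/183)
Z(K) = -25 + 5*K (Z(K) = 5*(-5 + K) = -25 + 5*K)
-324054*1/(561*Z(D)) - 35837/t(7) = -324054*1/(561*(-25 + 5*4)) - 35837/(1 - 1/183*7) = -324054*1/(561*(-25 + 20)) - 35837/(1 - 7/183) = -324054/((11*(-5))*51) - 35837/176/183 = -324054/((-55*51)) - 35837*183/176 = -324054/(-2805) - 6558171/176 = -324054*(-1/2805) - 6558171/176 = 6354/55 - 6558171/176 = -32689191/880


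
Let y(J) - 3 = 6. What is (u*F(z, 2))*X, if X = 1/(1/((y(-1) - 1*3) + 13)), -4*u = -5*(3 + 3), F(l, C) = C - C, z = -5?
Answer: 0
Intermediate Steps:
F(l, C) = 0
y(J) = 9 (y(J) = 3 + 6 = 9)
u = 15/2 (u = -(-5)*(3 + 3)/4 = -(-5)*6/4 = -1/4*(-30) = 15/2 ≈ 7.5000)
X = 19 (X = 1/(1/((9 - 1*3) + 13)) = 1/(1/((9 - 3) + 13)) = 1/(1/(6 + 13)) = 1/(1/19) = 19)
(u*F(z, 2))*X = ((15/2)*0)*19 = 0*19 = 0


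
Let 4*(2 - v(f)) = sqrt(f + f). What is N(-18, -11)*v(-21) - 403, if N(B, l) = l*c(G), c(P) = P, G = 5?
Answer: -513 + 55*I*sqrt(42)/4 ≈ -513.0 + 89.11*I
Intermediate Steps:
v(f) = 2 - sqrt(2)*sqrt(f)/4 (v(f) = 2 - sqrt(f + f)/4 = 2 - sqrt(2)*sqrt(f)/4)
N(B, l) = 5*l (N(B, l) = l*5 = 5*l)
N(-18, -11)*v(-21) - 403 = (5*(-11))*(2 - sqrt(2)*sqrt(-21)/4) - 403 = -55*(2 - sqrt(2)*I*sqrt(21)/4) - 403 = -55*(2 - I*sqrt(42)/4) - 403 = (-110 + 55*I*sqrt(42)/4) - 403 = -513 + 55*I*sqrt(42)/4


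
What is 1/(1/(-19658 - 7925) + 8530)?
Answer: 27583/235282989 ≈ 0.00011723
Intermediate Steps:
1/(1/(-19658 - 7925) + 8530) = 1/(1/(-27583) + 8530) = 1/(-1/27583 + 8530) = 1/(235282989/27583) = 27583/235282989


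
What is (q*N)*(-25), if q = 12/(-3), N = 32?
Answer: 3200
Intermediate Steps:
q = -4 (q = 12*(-⅓) = -4)
(q*N)*(-25) = -4*32*(-25) = -128*(-25) = 3200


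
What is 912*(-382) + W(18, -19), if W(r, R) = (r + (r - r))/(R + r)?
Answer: -348402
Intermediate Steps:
W(r, R) = r/(R + r) (W(r, R) = (r + 0)/(R + r) = r/(R + r))
912*(-382) + W(18, -19) = 912*(-382) + 18/(-19 + 18) = -348384 + 18/(-1) = -348384 + 18*(-1) = -348384 - 18 = -348402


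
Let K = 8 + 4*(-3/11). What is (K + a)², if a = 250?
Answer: 7986276/121 ≈ 66002.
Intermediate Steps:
K = 76/11 (K = 8 + 4*(-3*1/11) = 8 + 4*(-3/11) = 8 - 12/11 = 76/11 ≈ 6.9091)
(K + a)² = (76/11 + 250)² = (2826/11)² = 7986276/121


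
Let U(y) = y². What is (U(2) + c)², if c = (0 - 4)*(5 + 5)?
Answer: 1296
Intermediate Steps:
c = -40 (c = -4*10 = -40)
(U(2) + c)² = (2² - 40)² = (4 - 40)² = (-36)² = 1296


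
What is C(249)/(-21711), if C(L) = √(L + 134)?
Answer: -√383/21711 ≈ -0.00090140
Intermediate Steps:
C(L) = √(134 + L)
C(249)/(-21711) = √(134 + 249)/(-21711) = √383*(-1/21711) = -√383/21711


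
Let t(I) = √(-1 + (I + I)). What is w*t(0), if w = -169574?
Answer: -169574*I ≈ -1.6957e+5*I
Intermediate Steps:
t(I) = √(-1 + 2*I)
w*t(0) = -169574*√(-1 + 2*0) = -169574*√(-1 + 0) = -169574*I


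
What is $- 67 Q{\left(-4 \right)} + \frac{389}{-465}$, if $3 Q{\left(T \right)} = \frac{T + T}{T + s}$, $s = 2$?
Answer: $- \frac{41929}{465} \approx -90.17$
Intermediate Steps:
$Q{\left(T \right)} = \frac{2 T}{3 \left(2 + T\right)}$ ($Q{\left(T \right)} = \frac{\left(T + T\right) \frac{1}{T + 2}}{3} = \frac{2 T \frac{1}{2 + T}}{3} = \frac{2 T}{3 \left(2 + T\right)}$)
$- 67 Q{\left(-4 \right)} + \frac{389}{-465} = - 67 \cdot \frac{2}{3} \left(-4\right) \frac{1}{2 - 4} + \frac{389}{-465} = - 67 \cdot \frac{2}{3} \left(-4\right) \frac{1}{-2} + 389 \left(- \frac{1}{465}\right) = - 67 \cdot \frac{2}{3} \left(-4\right) \left(- \frac{1}{2}\right) - \frac{389}{465} = \left(-67\right) \frac{4}{3} - \frac{389}{465} = - \frac{268}{3} - \frac{389}{465} = - \frac{41929}{465}$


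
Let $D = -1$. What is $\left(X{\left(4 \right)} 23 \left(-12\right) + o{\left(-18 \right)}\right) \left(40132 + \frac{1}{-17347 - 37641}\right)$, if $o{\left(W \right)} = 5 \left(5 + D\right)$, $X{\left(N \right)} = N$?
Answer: $- \frac{598036950465}{13747} \approx -4.3503 \cdot 10^{7}$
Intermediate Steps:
$o{\left(W \right)} = 20$ ($o{\left(W \right)} = 5 \left(5 - 1\right) = 5 \cdot 4 = 20$)
$\left(X{\left(4 \right)} 23 \left(-12\right) + o{\left(-18 \right)}\right) \left(40132 + \frac{1}{-17347 - 37641}\right) = \left(4 \cdot 23 \left(-12\right) + 20\right) \left(40132 + \frac{1}{-17347 - 37641}\right) = \left(92 \left(-12\right) + 20\right) \left(40132 + \frac{1}{-54988}\right) = \left(-1104 + 20\right) \left(40132 - \frac{1}{54988}\right) = \left(-1084\right) \frac{2206778415}{54988} = - \frac{598036950465}{13747}$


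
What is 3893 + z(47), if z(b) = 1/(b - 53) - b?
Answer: 23075/6 ≈ 3845.8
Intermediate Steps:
z(b) = 1/(-53 + b) - b
3893 + z(47) = 3893 + (1 - 1*47² + 53*47)/(-53 + 47) = 3893 + (1 - 1*2209 + 2491)/(-6) = 3893 - (1 - 2209 + 2491)/6 = 3893 - ⅙*283 = 3893 - 283/6 = 23075/6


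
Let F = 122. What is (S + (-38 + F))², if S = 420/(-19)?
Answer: 1382976/361 ≈ 3831.0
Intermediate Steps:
S = -420/19 (S = 420*(-1/19) = -420/19 ≈ -22.105)
(S + (-38 + F))² = (-420/19 + (-38 + 122))² = (-420/19 + 84)² = (1176/19)² = 1382976/361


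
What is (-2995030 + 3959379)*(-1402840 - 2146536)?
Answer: -3422837196224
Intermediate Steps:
(-2995030 + 3959379)*(-1402840 - 2146536) = 964349*(-3549376) = -3422837196224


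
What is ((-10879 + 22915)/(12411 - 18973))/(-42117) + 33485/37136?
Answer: 90732893643/100620994672 ≈ 0.90173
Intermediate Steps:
((-10879 + 22915)/(12411 - 18973))/(-42117) + 33485/37136 = (12036/(-6562))*(-1/42117) + 33485*(1/37136) = (12036*(-1/6562))*(-1/42117) + 33485/37136 = -354/193*(-1/42117) + 33485/37136 = 118/2709527 + 33485/37136 = 90732893643/100620994672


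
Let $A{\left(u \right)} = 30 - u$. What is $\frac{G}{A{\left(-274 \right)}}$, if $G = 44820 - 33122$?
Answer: $\frac{5849}{152} \approx 38.48$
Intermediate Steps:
$G = 11698$ ($G = 44820 - 33122 = 11698$)
$\frac{G}{A{\left(-274 \right)}} = \frac{11698}{30 - -274} = \frac{11698}{30 + 274} = \frac{11698}{304} = 11698 \cdot \frac{1}{304} = \frac{5849}{152}$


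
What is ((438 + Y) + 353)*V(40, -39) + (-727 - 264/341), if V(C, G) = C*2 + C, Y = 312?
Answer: 4080599/31 ≈ 1.3163e+5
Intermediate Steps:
V(C, G) = 3*C (V(C, G) = 2*C + C = 3*C)
((438 + Y) + 353)*V(40, -39) + (-727 - 264/341) = ((438 + 312) + 353)*(3*40) + (-727 - 264/341) = (750 + 353)*120 + (-727 - 264/341) = 1103*120 + (-727 - 1*24/31) = 132360 + (-727 - 24/31) = 132360 - 22561/31 = 4080599/31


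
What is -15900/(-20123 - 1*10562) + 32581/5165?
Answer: 216374297/31697605 ≈ 6.8262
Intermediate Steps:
-15900/(-20123 - 1*10562) + 32581/5165 = -15900/(-20123 - 10562) + 32581*(1/5165) = -15900/(-30685) + 32581/5165 = -15900*(-1/30685) + 32581/5165 = 3180/6137 + 32581/5165 = 216374297/31697605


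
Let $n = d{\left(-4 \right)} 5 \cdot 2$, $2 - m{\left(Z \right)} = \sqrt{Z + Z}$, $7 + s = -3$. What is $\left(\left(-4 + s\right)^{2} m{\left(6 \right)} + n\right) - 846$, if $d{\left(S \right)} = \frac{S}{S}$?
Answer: $-444 - 392 \sqrt{3} \approx -1123.0$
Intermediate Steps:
$s = -10$ ($s = -7 - 3 = -10$)
$m{\left(Z \right)} = 2 - \sqrt{2} \sqrt{Z}$ ($m{\left(Z \right)} = 2 - \sqrt{Z + Z} = 2 - \sqrt{2 Z} = 2 - \sqrt{2} \sqrt{Z}$)
$d{\left(S \right)} = 1$
$n = 10$ ($n = 1 \cdot 5 \cdot 2 = 5 \cdot 2 = 10$)
$\left(\left(-4 + s\right)^{2} m{\left(6 \right)} + n\right) - 846 = \left(\left(-4 - 10\right)^{2} \left(2 - \sqrt{2} \sqrt{6}\right) + 10\right) - 846 = \left(\left(-14\right)^{2} \left(2 - 2 \sqrt{3}\right) + 10\right) - 846 = \left(196 \left(2 - 2 \sqrt{3}\right) + 10\right) - 846 = \left(\left(392 - 392 \sqrt{3}\right) + 10\right) - 846 = \left(402 - 392 \sqrt{3}\right) - 846 = -444 - 392 \sqrt{3}$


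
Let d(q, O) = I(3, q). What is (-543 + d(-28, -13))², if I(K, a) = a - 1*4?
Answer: 330625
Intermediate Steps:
I(K, a) = -4 + a (I(K, a) = a - 4 = -4 + a)
d(q, O) = -4 + q
(-543 + d(-28, -13))² = (-543 + (-4 - 28))² = (-543 - 32)² = (-575)² = 330625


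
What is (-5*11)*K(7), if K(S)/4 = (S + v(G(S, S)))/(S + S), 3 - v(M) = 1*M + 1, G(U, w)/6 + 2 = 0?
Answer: -330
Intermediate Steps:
G(U, w) = -12 (G(U, w) = -12 + 6*0 = -12 + 0 = -12)
v(M) = 2 - M (v(M) = 3 - (1*M + 1) = 3 - (M + 1) = 3 - (1 + M) = 3 + (-1 - M) = 2 - M)
K(S) = 2*(14 + S)/S (K(S) = 4*((S + (2 - 1*(-12)))/(S + S)) = 4*((S + (2 + 12))/((2*S))) = 4*((S + 14)*(1/(2*S))) = 4*((14 + S)*(1/(2*S))) = 4*((14 + S)/(2*S)) = 2*(14 + S)/S)
(-5*11)*K(7) = (-5*11)*(2 + 28/7) = -55*(2 + 28*(⅐)) = -55*(2 + 4) = -55*6 = -330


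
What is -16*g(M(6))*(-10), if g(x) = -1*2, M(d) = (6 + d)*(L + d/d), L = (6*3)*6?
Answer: -320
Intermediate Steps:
L = 108 (L = 18*6 = 108)
M(d) = 654 + 109*d (M(d) = (6 + d)*(108 + d/d) = (6 + d)*(108 + 1) = (6 + d)*109 = 654 + 109*d)
g(x) = -2
-16*g(M(6))*(-10) = -16*(-2)*(-10) = 32*(-10) = -320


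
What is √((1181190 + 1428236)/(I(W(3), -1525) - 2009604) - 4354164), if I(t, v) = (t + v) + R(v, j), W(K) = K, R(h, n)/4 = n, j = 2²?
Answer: I*√4402674434902246815/1005555 ≈ 2086.7*I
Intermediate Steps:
j = 4
R(h, n) = 4*n
I(t, v) = 16 + t + v (I(t, v) = (t + v) + 4*4 = (t + v) + 16 = 16 + t + v)
√((1181190 + 1428236)/(I(W(3), -1525) - 2009604) - 4354164) = √((1181190 + 1428236)/((16 + 3 - 1525) - 2009604) - 4354164) = √(2609426/(-1506 - 2009604) - 4354164) = √(2609426/(-2011110) - 4354164) = √(2609426*(-1/2011110) - 4354164) = √(-1304713/1005555 - 4354164) = √(-4378352685733/1005555) = I*√4402674434902246815/1005555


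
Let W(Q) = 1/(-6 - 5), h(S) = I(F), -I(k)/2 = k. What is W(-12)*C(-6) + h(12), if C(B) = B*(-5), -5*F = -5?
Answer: -52/11 ≈ -4.7273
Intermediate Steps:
F = 1 (F = -⅕*(-5) = 1)
I(k) = -2*k
h(S) = -2 (h(S) = -2*1 = -2)
W(Q) = -1/11 (W(Q) = 1/(-11) = -1/11)
C(B) = -5*B
W(-12)*C(-6) + h(12) = -(-5)*(-6)/11 - 2 = -1/11*30 - 2 = -30/11 - 2 = -52/11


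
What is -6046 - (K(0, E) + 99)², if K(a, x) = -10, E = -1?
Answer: -13967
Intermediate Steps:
-6046 - (K(0, E) + 99)² = -6046 - (-10 + 99)² = -6046 - 1*89² = -6046 - 1*7921 = -6046 - 7921 = -13967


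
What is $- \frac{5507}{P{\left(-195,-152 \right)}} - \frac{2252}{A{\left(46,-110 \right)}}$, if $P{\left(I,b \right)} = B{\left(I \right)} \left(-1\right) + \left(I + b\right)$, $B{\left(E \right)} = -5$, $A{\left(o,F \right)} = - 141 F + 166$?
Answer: $\frac{21389387}{1340298} \approx 15.959$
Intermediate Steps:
$A{\left(o,F \right)} = 166 - 141 F$
$P{\left(I,b \right)} = 5 + I + b$ ($P{\left(I,b \right)} = \left(-5\right) \left(-1\right) + \left(I + b\right) = 5 + \left(I + b\right) = 5 + I + b$)
$- \frac{5507}{P{\left(-195,-152 \right)}} - \frac{2252}{A{\left(46,-110 \right)}} = - \frac{5507}{5 - 195 - 152} - \frac{2252}{166 - -15510} = - \frac{5507}{-342} - \frac{2252}{166 + 15510} = \left(-5507\right) \left(- \frac{1}{342}\right) - \frac{2252}{15676} = \frac{5507}{342} - \frac{563}{3919} = \frac{21389387}{1340298}$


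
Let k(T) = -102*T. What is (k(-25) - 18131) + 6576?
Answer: -9005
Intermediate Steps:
(k(-25) - 18131) + 6576 = (-102*(-25) - 18131) + 6576 = (2550 - 18131) + 6576 = -15581 + 6576 = -9005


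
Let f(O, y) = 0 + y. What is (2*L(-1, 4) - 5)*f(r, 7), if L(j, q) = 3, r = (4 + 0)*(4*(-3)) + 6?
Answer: 7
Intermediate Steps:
r = -42 (r = 4*(-12) + 6 = -48 + 6 = -42)
f(O, y) = y
(2*L(-1, 4) - 5)*f(r, 7) = (2*3 - 5)*7 = (6 - 5)*7 = 1*7 = 7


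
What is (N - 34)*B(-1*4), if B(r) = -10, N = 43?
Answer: -90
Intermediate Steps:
(N - 34)*B(-1*4) = (43 - 34)*(-10) = 9*(-10) = -90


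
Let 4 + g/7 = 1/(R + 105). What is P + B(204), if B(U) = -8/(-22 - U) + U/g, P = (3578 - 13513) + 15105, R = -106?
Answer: 20424438/3955 ≈ 5164.2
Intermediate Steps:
P = 5170 (P = -9935 + 15105 = 5170)
g = -35 (g = -28 + 7/(-106 + 105) = -28 + 7/(-1) = -28 + 7*(-1) = -28 - 7 = -35)
B(U) = -8/(-22 - U) - U/35 (B(U) = -8/(-22 - U) + U/(-35) = -8/(-22 - U) + U*(-1/35) = -8/(-22 - U) - U/35)
P + B(204) = 5170 + (280 - 1*204² - 22*204)/(35*(22 + 204)) = 5170 + (1/35)*(280 - 1*41616 - 4488)/226 = 5170 + (1/35)*(1/226)*(280 - 41616 - 4488) = 5170 + (1/35)*(1/226)*(-45824) = 5170 - 22912/3955 = 20424438/3955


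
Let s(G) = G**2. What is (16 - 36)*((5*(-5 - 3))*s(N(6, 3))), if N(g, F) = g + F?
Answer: 64800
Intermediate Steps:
N(g, F) = F + g
(16 - 36)*((5*(-5 - 3))*s(N(6, 3))) = (16 - 36)*((5*(-5 - 3))*(3 + 6)**2) = -20*5*(-8)*9**2 = -(-800)*81 = -20*(-3240) = 64800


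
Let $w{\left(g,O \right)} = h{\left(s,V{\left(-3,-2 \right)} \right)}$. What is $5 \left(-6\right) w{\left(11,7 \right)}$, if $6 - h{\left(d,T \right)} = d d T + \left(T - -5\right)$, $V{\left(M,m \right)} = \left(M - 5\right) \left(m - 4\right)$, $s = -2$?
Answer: $7170$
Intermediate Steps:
$V{\left(M,m \right)} = \left(-5 + M\right) \left(-4 + m\right)$
$h{\left(d,T \right)} = 1 - T - T d^{2}$ ($h{\left(d,T \right)} = 6 - \left(d d T + \left(T - -5\right)\right) = 6 - \left(d^{2} T + \left(T + 5\right)\right) = 6 - \left(T d^{2} + \left(5 + T\right)\right) = 6 - \left(5 + T + T d^{2}\right) = 1 - T - T d^{2}$)
$w{\left(g,O \right)} = -239$ ($w{\left(g,O \right)} = 1 - \left(20 - -10 - -12 - -6\right) - \left(20 - -10 - -12 - -6\right) \left(-2\right)^{2} = 1 - \left(20 + 10 + 12 + 6\right) - \left(20 + 10 + 12 + 6\right) 4 = 1 - 48 - 48 \cdot 4 = 1 - 48 - 192 = -239$)
$5 \left(-6\right) w{\left(11,7 \right)} = 5 \left(-6\right) \left(-239\right) = \left(-30\right) \left(-239\right) = 7170$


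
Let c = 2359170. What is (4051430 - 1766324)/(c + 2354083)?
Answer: 2285106/4713253 ≈ 0.48483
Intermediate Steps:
(4051430 - 1766324)/(c + 2354083) = (4051430 - 1766324)/(2359170 + 2354083) = 2285106/4713253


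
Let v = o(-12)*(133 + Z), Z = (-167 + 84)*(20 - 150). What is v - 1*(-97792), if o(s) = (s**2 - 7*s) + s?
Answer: 2457160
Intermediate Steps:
o(s) = s**2 - 6*s
Z = 10790 (Z = -83*(-130) = 10790)
v = 2359368 (v = (-12*(-6 - 12))*(133 + 10790) = -12*(-18)*10923 = 216*10923 = 2359368)
v - 1*(-97792) = 2359368 - 1*(-97792) = 2359368 + 97792 = 2457160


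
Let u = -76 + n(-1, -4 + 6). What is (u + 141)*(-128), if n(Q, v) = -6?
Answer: -7552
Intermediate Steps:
u = -82 (u = -76 - 6 = -82)
(u + 141)*(-128) = (-82 + 141)*(-128) = 59*(-128) = -7552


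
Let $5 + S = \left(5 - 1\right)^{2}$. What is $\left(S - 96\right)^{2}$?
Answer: $7225$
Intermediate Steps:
$S = 11$ ($S = -5 + \left(5 - 1\right)^{2} = -5 + 4^{2} = -5 + 16 = 11$)
$\left(S - 96\right)^{2} = \left(11 - 96\right)^{2} = \left(-85\right)^{2} = 7225$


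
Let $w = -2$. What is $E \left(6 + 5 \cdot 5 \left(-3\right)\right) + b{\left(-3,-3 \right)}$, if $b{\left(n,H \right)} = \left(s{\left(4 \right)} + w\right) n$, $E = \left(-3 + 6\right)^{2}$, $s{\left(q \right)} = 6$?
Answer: $-633$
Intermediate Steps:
$E = 9$ ($E = 3^{2} = 9$)
$b{\left(n,H \right)} = 4 n$ ($b{\left(n,H \right)} = \left(6 - 2\right) n = 4 n$)
$E \left(6 + 5 \cdot 5 \left(-3\right)\right) + b{\left(-3,-3 \right)} = 9 \left(6 + 5 \cdot 5 \left(-3\right)\right) + 4 \left(-3\right) = 9 \left(6 + 5 \left(-15\right)\right) - 12 = 9 \left(6 - 75\right) - 12 = 9 \left(-69\right) - 12 = -621 - 12 = -633$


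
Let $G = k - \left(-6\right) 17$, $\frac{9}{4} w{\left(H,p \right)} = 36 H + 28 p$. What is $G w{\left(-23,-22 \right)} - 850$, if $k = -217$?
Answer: $\frac{656590}{9} \approx 72955.0$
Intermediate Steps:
$w{\left(H,p \right)} = 16 H + \frac{112 p}{9}$ ($w{\left(H,p \right)} = \frac{4 \left(36 H + 28 p\right)}{9} = \frac{4 \left(28 p + 36 H\right)}{9} = 16 H + \frac{112 p}{9}$)
$G = -115$ ($G = -217 - \left(-6\right) 17 = -217 - -102 = -217 + 102 = -115$)
$G w{\left(-23,-22 \right)} - 850 = - 115 \left(16 \left(-23\right) + \frac{112}{9} \left(-22\right)\right) - 850 = - 115 \left(-368 - \frac{2464}{9}\right) - 850 = \left(-115\right) \left(- \frac{5776}{9}\right) - 850 = \frac{664240}{9} - 850 = \frac{656590}{9}$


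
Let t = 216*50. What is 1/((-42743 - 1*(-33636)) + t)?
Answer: 1/1693 ≈ 0.00059067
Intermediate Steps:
t = 10800
1/((-42743 - 1*(-33636)) + t) = 1/((-42743 - 1*(-33636)) + 10800) = 1/((-42743 + 33636) + 10800) = 1/(-9107 + 10800) = 1/1693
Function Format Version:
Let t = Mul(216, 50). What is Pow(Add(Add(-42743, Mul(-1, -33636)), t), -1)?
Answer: Rational(1, 1693) ≈ 0.00059067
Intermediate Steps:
t = 10800
Pow(Add(Add(-42743, Mul(-1, -33636)), t), -1) = Pow(Add(Add(-42743, Mul(-1, -33636)), 10800), -1) = Pow(Add(Add(-42743, 33636), 10800), -1) = Pow(Add(-9107, 10800), -1) = Pow(1693, -1) = Rational(1, 1693)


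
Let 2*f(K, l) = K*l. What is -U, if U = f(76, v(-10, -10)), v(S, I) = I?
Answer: 380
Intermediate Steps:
f(K, l) = K*l/2 (f(K, l) = (K*l)/2 = K*l/2)
U = -380 (U = (½)*76*(-10) = -380)
-U = -1*(-380) = 380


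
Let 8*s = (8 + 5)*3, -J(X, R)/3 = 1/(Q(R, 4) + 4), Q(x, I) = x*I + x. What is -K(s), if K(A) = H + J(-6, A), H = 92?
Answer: -20860/227 ≈ -91.894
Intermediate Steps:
Q(x, I) = x + I*x (Q(x, I) = I*x + x = x + I*x)
J(X, R) = -3/(4 + 5*R) (J(X, R) = -3/(R*(1 + 4) + 4) = -3/(R*5 + 4) = -3/(5*R + 4) = -3/(4 + 5*R))
s = 39/8 (s = ((8 + 5)*3)/8 = (13*3)/8 = (⅛)*39 = 39/8 ≈ 4.8750)
K(A) = 92 - 3/(4 + 5*A)
-K(s) = -5*(73 + 92*(39/8))/(4 + 5*(39/8)) = -5*(73 + 897/2)/(4 + 195/8) = -5*1043/(227/8*2) = -5*8*1043/(227*2) = -1*20860/227 = -20860/227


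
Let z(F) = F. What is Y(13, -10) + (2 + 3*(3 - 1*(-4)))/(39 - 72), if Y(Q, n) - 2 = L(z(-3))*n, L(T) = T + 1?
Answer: 703/33 ≈ 21.303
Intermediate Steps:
L(T) = 1 + T
Y(Q, n) = 2 - 2*n (Y(Q, n) = 2 + (1 - 3)*n = 2 - 2*n)
Y(13, -10) + (2 + 3*(3 - 1*(-4)))/(39 - 72) = (2 - 2*(-10)) + (2 + 3*(3 - 1*(-4)))/(39 - 72) = (2 + 20) + (2 + 3*(3 + 4))/(-33) = 22 + (2 + 3*7)*(-1/33) = 22 + (2 + 21)*(-1/33) = 22 + 23*(-1/33) = 22 - 23/33 = 703/33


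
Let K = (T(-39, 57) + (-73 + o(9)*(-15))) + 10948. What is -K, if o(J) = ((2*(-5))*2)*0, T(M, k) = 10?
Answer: -10885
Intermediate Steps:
o(J) = 0 (o(J) = -10*2*0 = -20*0 = 0)
K = 10885 (K = (10 + (-73 + 0*(-15))) + 10948 = (10 + (-73 + 0)) + 10948 = (10 - 73) + 10948 = -63 + 10948 = 10885)
-K = -1*10885 = -10885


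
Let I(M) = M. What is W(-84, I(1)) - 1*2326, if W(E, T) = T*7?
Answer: -2319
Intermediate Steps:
W(E, T) = 7*T
W(-84, I(1)) - 1*2326 = 7*1 - 1*2326 = 7 - 2326 = -2319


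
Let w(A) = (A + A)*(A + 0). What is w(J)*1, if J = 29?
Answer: 1682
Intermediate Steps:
w(A) = 2*A² (w(A) = (2*A)*A = 2*A²)
w(J)*1 = (2*29²)*1 = (2*841)*1 = 1682*1 = 1682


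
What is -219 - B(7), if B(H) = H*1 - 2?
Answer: -224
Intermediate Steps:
B(H) = -2 + H (B(H) = H - 2 = -2 + H)
-219 - B(7) = -219 - (-2 + 7) = -219 - 1*5 = -219 - 5 = -224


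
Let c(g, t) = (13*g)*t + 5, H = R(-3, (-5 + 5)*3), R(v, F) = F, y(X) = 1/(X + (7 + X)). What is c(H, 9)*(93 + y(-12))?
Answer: 7900/17 ≈ 464.71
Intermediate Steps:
y(X) = 1/(7 + 2*X)
H = 0 (H = (-5 + 5)*3 = 0*3 = 0)
c(g, t) = 5 + 13*g*t (c(g, t) = 13*g*t + 5 = 5 + 13*g*t)
c(H, 9)*(93 + y(-12)) = (5 + 13*0*9)*(93 + 1/(7 + 2*(-12))) = (5 + 0)*(93 + 1/(7 - 24)) = 5*(93 + 1/(-17)) = 5*(93 - 1/17) = 5*(1580/17) = 7900/17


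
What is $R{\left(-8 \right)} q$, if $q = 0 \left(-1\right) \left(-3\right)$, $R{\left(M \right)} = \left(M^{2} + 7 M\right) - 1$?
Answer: $0$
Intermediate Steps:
$R{\left(M \right)} = -1 + M^{2} + 7 M$
$q = 0$ ($q = 0 \left(-3\right) = 0$)
$R{\left(-8 \right)} q = \left(-1 + \left(-8\right)^{2} + 7 \left(-8\right)\right) 0 = \left(-1 + 64 - 56\right) 0 = 7 \cdot 0 = 0$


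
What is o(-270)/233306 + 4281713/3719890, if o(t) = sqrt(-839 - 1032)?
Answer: 4281713/3719890 + I*sqrt(1871)/233306 ≈ 1.151 + 0.0001854*I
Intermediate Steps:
o(t) = I*sqrt(1871) (o(t) = sqrt(-1871) = I*sqrt(1871))
o(-270)/233306 + 4281713/3719890 = (I*sqrt(1871))/233306 + 4281713/3719890 = (I*sqrt(1871))*(1/233306) + 4281713*(1/3719890) = I*sqrt(1871)/233306 + 4281713/3719890 = 4281713/3719890 + I*sqrt(1871)/233306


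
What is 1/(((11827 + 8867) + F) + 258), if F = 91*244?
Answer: 1/43156 ≈ 2.3172e-5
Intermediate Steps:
F = 22204
1/(((11827 + 8867) + F) + 258) = 1/(((11827 + 8867) + 22204) + 258) = 1/((20694 + 22204) + 258) = 1/(42898 + 258) = 1/43156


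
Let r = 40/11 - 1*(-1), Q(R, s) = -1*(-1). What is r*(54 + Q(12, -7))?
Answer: 255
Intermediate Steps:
Q(R, s) = 1
r = 51/11 (r = 40*(1/11) + 1 = 40/11 + 1 = 51/11 ≈ 4.6364)
r*(54 + Q(12, -7)) = 51*(54 + 1)/11 = (51/11)*55 = 255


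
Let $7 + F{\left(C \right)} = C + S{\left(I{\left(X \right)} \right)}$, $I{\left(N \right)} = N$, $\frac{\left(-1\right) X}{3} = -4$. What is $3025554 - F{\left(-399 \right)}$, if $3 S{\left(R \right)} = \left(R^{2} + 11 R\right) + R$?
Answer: $3025864$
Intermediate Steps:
$X = 12$ ($X = \left(-3\right) \left(-4\right) = 12$)
$S{\left(R \right)} = 4 R + \frac{R^{2}}{3}$ ($S{\left(R \right)} = \frac{\left(R^{2} + 11 R\right) + R}{3} = \frac{R^{2} + 12 R}{3} = 4 R + \frac{R^{2}}{3}$)
$F{\left(C \right)} = 89 + C$ ($F{\left(C \right)} = -7 + \left(C + \frac{1}{3} \cdot 12 \left(12 + 12\right)\right) = -7 + \left(C + \frac{1}{3} \cdot 12 \cdot 24\right) = -7 + \left(C + 96\right) = -7 + \left(96 + C\right) = 89 + C$)
$3025554 - F{\left(-399 \right)} = 3025554 - \left(89 - 399\right) = 3025554 - -310 = 3025554 + 310 = 3025864$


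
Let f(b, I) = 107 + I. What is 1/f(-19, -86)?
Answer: 1/21 ≈ 0.047619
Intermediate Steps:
1/f(-19, -86) = 1/(107 - 86) = 1/21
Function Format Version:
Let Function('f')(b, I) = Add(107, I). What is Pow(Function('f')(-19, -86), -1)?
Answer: Rational(1, 21) ≈ 0.047619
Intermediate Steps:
Pow(Function('f')(-19, -86), -1) = Pow(Add(107, -86), -1) = Pow(21, -1) = Rational(1, 21)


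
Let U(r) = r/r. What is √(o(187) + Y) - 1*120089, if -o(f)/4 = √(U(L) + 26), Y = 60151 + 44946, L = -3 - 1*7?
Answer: -120089 + √(105097 - 12*√3) ≈ -1.1976e+5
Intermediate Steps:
L = -10 (L = -3 - 7 = -10)
U(r) = 1
Y = 105097
o(f) = -12*√3 (o(f) = -4*√(1 + 26) = -12*√3)
√(o(187) + Y) - 1*120089 = √(-12*√3 + 105097) - 1*120089 = √(105097 - 12*√3) - 120089 = -120089 + √(105097 - 12*√3)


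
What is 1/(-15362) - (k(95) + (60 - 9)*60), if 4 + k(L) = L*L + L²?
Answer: -324230373/15362 ≈ -21106.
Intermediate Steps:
k(L) = -4 + 2*L² (k(L) = -4 + (L*L + L²) = -4 + (L² + L²) = -4 + 2*L²)
1/(-15362) - (k(95) + (60 - 9)*60) = 1/(-15362) - ((-4 + 2*95²) + (60 - 9)*60) = -1/15362 - ((-4 + 2*9025) + 51*60) = -1/15362 - ((-4 + 18050) + 3060) = -1/15362 - (18046 + 3060) = -1/15362 - 1*21106 = -1/15362 - 21106 = -324230373/15362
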